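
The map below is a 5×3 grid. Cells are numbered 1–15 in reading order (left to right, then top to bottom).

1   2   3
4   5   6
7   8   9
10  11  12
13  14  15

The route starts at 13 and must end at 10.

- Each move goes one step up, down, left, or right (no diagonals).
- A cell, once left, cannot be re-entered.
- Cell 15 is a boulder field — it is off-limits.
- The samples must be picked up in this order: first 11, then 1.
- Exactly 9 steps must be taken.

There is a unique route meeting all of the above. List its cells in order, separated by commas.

The waypoints must appear in the order 11, 1, with no cell reused.
Route from 13: right 1 to 14, up 4 to 2, left 1 to 1, down 3 to 10 — 9 moves in all.
Check: order respected (11 at step 2, 1 at step 6); 9 moves as required.

13, 14, 11, 8, 5, 2, 1, 4, 7, 10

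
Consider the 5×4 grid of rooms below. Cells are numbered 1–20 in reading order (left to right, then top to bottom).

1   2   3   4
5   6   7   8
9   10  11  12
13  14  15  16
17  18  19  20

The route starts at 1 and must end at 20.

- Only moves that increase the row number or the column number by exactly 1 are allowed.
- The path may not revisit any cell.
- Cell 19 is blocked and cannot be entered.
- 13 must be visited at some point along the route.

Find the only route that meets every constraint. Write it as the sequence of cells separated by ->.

Moves only go right or down, so the column and row indices never decrease.
Route from 1: 3× down (reaching 13), 3× right (reaching 16), down to 20 — 7 moves in all.
Check: all required cells visited.

1 -> 5 -> 9 -> 13 -> 14 -> 15 -> 16 -> 20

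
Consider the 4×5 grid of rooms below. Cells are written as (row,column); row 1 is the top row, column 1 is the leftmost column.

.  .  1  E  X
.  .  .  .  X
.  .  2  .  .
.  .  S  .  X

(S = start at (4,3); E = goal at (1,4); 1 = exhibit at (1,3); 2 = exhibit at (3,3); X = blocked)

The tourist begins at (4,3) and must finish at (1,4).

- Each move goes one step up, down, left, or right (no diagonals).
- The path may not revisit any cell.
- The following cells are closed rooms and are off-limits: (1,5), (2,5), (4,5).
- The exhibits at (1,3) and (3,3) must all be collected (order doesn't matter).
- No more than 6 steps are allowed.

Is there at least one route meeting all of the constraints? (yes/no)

One route that works: (4,3) → (3,3) → (2,3) → (1,3) → (1,4).

yes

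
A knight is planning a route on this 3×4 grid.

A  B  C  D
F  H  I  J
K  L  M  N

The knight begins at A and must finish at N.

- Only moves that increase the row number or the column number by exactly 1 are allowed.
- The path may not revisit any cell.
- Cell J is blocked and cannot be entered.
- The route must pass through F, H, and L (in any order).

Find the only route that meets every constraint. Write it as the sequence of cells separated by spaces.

Moves only go right or down, so the column and row indices never decrease.
Route from A: down to F, right to H, down to L, 2× right (reaching N) — 5 moves in all.
Check: all required cells visited.

A F H L M N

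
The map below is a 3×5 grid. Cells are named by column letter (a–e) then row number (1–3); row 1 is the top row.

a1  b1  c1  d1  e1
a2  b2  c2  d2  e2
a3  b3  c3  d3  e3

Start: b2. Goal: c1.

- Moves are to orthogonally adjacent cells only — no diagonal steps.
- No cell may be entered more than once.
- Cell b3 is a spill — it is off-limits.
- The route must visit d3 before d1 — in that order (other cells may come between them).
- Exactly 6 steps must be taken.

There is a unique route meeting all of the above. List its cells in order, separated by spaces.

b2 c2 c3 d3 d2 d1 c1

The waypoints must appear in the order d3, d1, with no cell reused.
Route from b2: right 1 to c2, down 1 to c3, right 1 to d3, up 2 to d1, left 1 to c1 — 6 moves in all.
Check: order respected (d3 at step 3, d1 at step 5); 6 moves as required.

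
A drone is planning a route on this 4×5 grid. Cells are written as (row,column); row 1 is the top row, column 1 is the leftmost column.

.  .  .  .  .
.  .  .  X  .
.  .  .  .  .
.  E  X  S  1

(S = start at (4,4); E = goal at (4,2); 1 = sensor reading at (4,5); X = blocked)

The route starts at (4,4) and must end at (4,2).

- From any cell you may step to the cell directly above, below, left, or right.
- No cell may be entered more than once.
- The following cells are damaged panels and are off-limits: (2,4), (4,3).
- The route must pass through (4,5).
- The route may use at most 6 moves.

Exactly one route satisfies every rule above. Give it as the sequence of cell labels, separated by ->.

(4,4) -> (4,5) -> (3,5) -> (3,4) -> (3,3) -> (3,2) -> (4,2)

The budget equals the shortest possible length, so every move has to be on a shortest route through the required cells.
Route from (4,4): right to (4,5), up to (3,5), 3× left (reaching (3,2)), down to (4,2) — 6 moves in all.
Check: all required cells visited; 6 ≤ 6 moves.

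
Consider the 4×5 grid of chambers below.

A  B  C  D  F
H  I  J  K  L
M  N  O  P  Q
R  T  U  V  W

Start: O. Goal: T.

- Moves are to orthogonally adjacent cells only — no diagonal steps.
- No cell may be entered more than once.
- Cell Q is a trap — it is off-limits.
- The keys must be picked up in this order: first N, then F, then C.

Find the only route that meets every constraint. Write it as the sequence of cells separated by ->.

O -> N -> I -> J -> K -> L -> F -> D -> C -> B -> A -> H -> M -> R -> T

The waypoints must appear in the order N, F, C, with no cell reused.
Route from O: left 1 to N, up 1 to I, right 3 to L, up 1 to F, left 4 to A, down 3 to R, right 1 to T — 14 moves in all.
Check: order respected (N at step 1, F at step 6, C at step 8).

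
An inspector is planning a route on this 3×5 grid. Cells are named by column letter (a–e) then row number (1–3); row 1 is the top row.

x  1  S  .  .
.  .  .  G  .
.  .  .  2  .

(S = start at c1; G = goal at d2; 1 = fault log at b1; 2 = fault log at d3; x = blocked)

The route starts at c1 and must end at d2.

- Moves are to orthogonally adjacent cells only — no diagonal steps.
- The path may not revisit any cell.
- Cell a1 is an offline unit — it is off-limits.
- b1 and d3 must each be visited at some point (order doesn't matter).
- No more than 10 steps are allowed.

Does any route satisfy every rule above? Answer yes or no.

One route that works: c1 → b1 → b2 → b3 → c3 → d3 → d2.

yes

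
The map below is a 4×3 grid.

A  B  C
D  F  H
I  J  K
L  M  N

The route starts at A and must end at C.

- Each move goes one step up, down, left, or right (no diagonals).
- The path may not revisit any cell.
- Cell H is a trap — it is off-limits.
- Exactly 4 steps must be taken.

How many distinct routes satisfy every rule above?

1

Need simple routes of exactly 4 moves from A to C (Manhattan distance 2, so 1 moves are spent on a detour and 1 undoing it).
Enumerating: A D F B C.
That gives 1 route.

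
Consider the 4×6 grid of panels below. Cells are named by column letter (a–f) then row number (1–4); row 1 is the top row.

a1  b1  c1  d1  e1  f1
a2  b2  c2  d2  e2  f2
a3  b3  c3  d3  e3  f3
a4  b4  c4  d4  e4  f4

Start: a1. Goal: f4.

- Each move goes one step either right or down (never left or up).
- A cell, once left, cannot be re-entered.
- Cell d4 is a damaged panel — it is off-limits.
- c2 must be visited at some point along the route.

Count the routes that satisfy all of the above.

21

A right/down-only route from a1 to f4 makes exactly 3 down-moves and 5 right-moves in some order.
With no other constraints that would be C(8,3) = 56 routes.
Split at c2 and multiply the segment counts (each segment already excludes blocked cells): a1→c2: 3; c2→f4: 7; product = 21.
That gives 21 routes.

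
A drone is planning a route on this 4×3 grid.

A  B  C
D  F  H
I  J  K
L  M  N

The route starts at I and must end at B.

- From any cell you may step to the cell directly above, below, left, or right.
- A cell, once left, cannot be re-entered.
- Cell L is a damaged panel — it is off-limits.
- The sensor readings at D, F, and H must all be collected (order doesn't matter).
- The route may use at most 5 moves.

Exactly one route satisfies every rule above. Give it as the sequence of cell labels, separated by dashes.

The 5-move cap with required stops at D, F, H leaves no slack for detours.
Route from I: up 1 to D, right 2 to H, up 1 to C, left 1 to B — 5 moves in all.
Check: all required cells visited; 5 ≤ 5 moves.

I - D - F - H - C - B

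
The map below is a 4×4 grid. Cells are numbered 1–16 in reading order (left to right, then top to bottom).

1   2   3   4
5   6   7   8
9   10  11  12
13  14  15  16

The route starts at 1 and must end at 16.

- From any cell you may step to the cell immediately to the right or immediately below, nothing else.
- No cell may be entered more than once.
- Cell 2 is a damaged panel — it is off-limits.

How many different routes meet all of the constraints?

10

A right/down-only route from 1 to 16 makes exactly 3 down-moves and 3 right-moves in some order.
With no other constraints that would be C(6,3) = 20 routes.
Subtract routes through each blocked cell (inclusion–exclusion for overlaps): − through 2: 10 → 10.
That gives 10 routes.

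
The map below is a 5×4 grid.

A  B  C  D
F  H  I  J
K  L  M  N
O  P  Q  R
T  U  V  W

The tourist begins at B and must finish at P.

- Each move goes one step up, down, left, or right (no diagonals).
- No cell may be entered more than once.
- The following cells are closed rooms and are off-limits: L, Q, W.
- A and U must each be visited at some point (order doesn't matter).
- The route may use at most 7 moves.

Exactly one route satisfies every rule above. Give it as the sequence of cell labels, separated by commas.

B, A, F, K, O, T, U, P

Any route must reach A and U and still end at P within 7 moves, so the order of the required stops is forced.
Route from B: left to A, 4× down (reaching T), right to U, up to P — 7 moves in all.
Check: all required cells visited; 7 ≤ 7 moves.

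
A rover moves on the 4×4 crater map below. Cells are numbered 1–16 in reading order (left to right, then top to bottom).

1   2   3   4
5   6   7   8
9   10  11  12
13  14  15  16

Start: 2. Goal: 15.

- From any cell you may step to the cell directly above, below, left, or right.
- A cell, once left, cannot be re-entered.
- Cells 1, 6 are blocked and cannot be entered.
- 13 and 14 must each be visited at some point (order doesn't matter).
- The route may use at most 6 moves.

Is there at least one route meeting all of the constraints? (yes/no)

no

Even ignoring the no-revisit rule, getting from 2 to 15, taking the cheapest ordering 2 → 14 → 13 → 15 needs at least 5 + 1 + 2 = 8 moves (fewest moves per leg, detouring around blocked cells), which exceeds the 6-move limit.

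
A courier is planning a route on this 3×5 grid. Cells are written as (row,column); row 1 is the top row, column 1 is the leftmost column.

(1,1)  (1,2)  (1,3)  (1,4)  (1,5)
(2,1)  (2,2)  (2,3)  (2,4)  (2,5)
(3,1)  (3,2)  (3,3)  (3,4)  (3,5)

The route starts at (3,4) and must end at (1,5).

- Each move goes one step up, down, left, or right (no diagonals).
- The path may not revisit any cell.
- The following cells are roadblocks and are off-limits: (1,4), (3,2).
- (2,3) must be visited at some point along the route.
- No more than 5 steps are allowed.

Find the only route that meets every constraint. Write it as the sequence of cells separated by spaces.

The budget equals the shortest possible length, so every move has to be on a shortest route through the required cells.
Route from (3,4): left to (3,3), up to (2,3), 2× right (reaching (2,5)), up to (1,5) — 5 moves in all.
Check: all required cells visited; 5 ≤ 5 moves.

(3,4) (3,3) (2,3) (2,4) (2,5) (1,5)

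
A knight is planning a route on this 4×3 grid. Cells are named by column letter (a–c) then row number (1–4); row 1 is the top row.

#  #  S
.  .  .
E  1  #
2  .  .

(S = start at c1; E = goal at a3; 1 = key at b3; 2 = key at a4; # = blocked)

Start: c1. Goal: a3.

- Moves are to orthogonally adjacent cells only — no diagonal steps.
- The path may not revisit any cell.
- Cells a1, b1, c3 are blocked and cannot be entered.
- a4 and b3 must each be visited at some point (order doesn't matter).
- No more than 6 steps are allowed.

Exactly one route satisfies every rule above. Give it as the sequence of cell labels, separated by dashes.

c1 - c2 - b2 - b3 - b4 - a4 - a3

The 6-move cap with required stops at a4, b3 leaves no slack for detours.
Route from c1: down 1 to c2, left 1 to b2, down 2 to b4, left 1 to a4, up 1 to a3 — 6 moves in all.
Check: all required cells visited; 6 ≤ 6 moves.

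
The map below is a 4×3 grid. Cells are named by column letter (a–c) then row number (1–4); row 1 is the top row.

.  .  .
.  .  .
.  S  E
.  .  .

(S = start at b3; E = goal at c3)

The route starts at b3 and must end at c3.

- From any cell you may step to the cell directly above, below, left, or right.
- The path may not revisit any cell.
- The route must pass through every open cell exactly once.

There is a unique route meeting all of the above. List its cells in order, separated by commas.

b3, b2, c2, c1, b1, a1, a2, a3, a4, b4, c4, c3

Need to visit all 12 open cells exactly once, starting at b3 and ending at c3.
Cell c1 has only two open neighbours (c2 and b1), so the path must pass straight through it: one of those is the cell it's entered from and the other is where it exits.
Route from b3: up 1 to b2, right 1 to c2, up 1 to c1, left 2 to a1, down 3 to a4, right 2 to c4, up 1 to c3 — 11 moves in all.
Check: all 12 open cells covered.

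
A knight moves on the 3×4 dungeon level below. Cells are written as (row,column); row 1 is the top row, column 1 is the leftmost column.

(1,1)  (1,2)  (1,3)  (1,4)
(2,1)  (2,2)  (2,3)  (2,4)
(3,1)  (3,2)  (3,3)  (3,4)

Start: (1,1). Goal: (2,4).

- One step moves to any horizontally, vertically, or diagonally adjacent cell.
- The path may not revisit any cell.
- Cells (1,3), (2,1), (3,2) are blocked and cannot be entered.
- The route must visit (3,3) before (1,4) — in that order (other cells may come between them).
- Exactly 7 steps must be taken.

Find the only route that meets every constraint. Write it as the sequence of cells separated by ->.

The waypoints must appear in the order (3,3), (1,4), with no cell reused.
Route from (1,1): right 1 to (1,2), down 1 to (2,2), down-right 1 to (3,3), right 1 to (3,4), up-left 1 to (2,3), up-right 1 to (1,4), down 1 to (2,4) — 7 moves in all.
Check: order respected ((3,3) at step 3, (1,4) at step 6); 7 moves as required.

(1,1) -> (1,2) -> (2,2) -> (3,3) -> (3,4) -> (2,3) -> (1,4) -> (2,4)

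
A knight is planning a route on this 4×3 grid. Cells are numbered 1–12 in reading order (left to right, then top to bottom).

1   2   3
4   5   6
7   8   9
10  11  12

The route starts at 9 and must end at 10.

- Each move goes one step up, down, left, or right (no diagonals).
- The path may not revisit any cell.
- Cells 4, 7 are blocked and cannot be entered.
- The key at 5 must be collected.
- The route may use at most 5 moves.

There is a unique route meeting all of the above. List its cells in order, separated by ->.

9 -> 6 -> 5 -> 8 -> 11 -> 10

The budget equals the shortest possible length, so every move has to be on a shortest route through the required cells.
Route from 9: up 1 to 6, left 1 to 5, down 2 to 11, left 1 to 10 — 5 moves in all.
Check: all required cells visited; 5 ≤ 5 moves.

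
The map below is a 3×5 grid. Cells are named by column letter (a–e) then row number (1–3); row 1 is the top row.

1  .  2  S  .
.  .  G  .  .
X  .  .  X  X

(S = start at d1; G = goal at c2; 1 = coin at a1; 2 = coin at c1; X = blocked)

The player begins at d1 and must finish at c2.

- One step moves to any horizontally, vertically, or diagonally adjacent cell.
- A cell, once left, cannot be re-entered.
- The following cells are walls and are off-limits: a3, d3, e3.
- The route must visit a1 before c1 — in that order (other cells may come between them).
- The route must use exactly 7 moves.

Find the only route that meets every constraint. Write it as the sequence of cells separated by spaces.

The waypoints must appear in the order a1, c1, with no cell reused.
Route from d1: down 1 to d2, down-left 1 to c3, up-left 2 to a1, right 2 to c1, down 1 to c2 — 7 moves in all.
Check: order respected (1 at step 4, 2 at step 6); 7 moves as required.

d1 d2 c3 b2 a1 b1 c1 c2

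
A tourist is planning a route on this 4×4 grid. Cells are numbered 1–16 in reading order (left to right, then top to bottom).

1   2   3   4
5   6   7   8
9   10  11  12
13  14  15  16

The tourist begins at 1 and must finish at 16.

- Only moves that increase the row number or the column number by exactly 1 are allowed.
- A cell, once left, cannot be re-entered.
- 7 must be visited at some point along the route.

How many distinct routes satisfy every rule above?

A right/down-only route from 1 to 16 makes exactly 3 down-moves and 3 right-moves in some order.
With no other constraints that would be C(6,3) = 20 routes.
Split at 7 and multiply the segment counts: 1→7: 3; 7→16: 3; product = 9.
That gives 9 routes.

9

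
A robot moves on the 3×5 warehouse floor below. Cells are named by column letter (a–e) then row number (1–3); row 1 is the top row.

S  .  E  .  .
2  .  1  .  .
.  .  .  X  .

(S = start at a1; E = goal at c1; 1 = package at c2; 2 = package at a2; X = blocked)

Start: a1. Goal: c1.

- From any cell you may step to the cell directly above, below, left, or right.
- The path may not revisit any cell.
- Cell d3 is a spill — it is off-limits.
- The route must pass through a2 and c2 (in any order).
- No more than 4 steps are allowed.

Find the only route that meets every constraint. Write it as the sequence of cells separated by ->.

a1 -> a2 -> b2 -> c2 -> c1

The budget equals the shortest possible length, so every move has to be on a shortest route through the required cells.
Route from a1: down 1 to a2, right 2 to c2, up 1 to c1 — 4 moves in all.
Check: all required cells visited; 4 ≤ 4 moves.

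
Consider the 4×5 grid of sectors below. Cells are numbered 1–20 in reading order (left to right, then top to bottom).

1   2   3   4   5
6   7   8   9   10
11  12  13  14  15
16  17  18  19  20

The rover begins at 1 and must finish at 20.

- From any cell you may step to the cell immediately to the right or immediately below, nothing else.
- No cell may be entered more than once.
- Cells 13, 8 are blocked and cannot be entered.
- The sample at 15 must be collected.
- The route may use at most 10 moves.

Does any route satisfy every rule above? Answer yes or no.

One route that works: 1 → 2 → 3 → 4 → 9 → 14 → 15 → 20.

yes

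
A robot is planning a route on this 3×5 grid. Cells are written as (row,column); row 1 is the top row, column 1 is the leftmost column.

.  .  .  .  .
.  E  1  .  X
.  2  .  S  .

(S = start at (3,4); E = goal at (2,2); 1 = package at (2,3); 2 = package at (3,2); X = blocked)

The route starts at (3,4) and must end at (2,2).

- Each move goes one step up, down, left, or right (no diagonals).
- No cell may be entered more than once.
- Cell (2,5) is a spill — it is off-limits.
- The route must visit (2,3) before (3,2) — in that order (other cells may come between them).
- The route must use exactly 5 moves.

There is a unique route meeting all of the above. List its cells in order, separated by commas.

(3,4), (2,4), (2,3), (3,3), (3,2), (2,2)

The waypoints must appear in the order (2,3), (3,2), with no cell reused.
Route from (3,4): up 1 to (2,4), left 1 to (2,3), down 1 to (3,3), left 1 to (3,2), up 1 to (2,2) — 5 moves in all.
Check: order respected (1 at step 2, 2 at step 4); 5 moves as required.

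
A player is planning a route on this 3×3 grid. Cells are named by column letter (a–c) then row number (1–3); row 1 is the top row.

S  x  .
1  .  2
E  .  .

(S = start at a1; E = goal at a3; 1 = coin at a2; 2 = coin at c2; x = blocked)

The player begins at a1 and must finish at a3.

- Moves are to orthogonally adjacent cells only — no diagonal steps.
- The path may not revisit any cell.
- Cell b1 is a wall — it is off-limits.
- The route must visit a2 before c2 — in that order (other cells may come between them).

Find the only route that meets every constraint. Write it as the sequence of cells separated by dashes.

The waypoints must appear in the order a2, c2, with no cell reused.
Route from a1: down 1 to a2, right 2 to c2, down 1 to c3, left 2 to a3 — 6 moves in all.
Check: order respected (1 at step 1, 2 at step 3).

a1 - a2 - b2 - c2 - c3 - b3 - a3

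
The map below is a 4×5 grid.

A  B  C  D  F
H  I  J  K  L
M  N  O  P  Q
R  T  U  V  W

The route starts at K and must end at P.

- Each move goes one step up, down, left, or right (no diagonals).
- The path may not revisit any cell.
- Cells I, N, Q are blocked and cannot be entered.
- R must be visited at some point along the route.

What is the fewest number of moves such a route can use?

11

Any route passes through R somewhere between K and P. Summing Manhattan distances along the two legs (K → R → P) gives a lower bound of 5 + 4 = 9 moves.
The shortest route satisfying every rule uses 11 moves: K → D → C → B → A → H → M → R → T → U → O → P.
The no-revisit rule (legs can't share cells) pushes the minimum above the 9-move bound; an exhaustive check rules out every length from 9 to 10, leaving 11 as the minimum.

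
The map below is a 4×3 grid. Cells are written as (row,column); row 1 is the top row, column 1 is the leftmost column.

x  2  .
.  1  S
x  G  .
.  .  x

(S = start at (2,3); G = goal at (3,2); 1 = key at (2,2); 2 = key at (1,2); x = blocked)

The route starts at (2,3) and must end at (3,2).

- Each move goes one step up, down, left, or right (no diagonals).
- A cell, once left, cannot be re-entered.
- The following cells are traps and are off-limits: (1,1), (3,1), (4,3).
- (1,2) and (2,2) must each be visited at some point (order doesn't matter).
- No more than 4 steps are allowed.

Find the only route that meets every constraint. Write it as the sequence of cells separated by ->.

The budget equals the shortest possible length, so every move has to be on a shortest route through the required cells.
Route from (2,3): up 1 to (1,3), left 1 to (1,2), down 2 to (3,2) — 4 moves in all.
Check: all required cells visited; 4 ≤ 4 moves.

(2,3) -> (1,3) -> (1,2) -> (2,2) -> (3,2)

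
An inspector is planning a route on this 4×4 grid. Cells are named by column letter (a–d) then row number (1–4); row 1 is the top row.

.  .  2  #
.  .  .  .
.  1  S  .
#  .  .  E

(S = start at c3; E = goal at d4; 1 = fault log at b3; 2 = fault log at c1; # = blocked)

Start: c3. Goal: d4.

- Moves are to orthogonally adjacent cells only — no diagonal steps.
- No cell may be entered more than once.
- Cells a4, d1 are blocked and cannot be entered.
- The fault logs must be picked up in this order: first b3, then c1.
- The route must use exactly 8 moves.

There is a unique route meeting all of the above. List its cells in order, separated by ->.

c3 -> b3 -> b2 -> b1 -> c1 -> c2 -> d2 -> d3 -> d4

The waypoints must appear in the order b3, c1, with no cell reused.
Route from c3: left 1 to b3, up 2 to b1, right 1 to c1, down 1 to c2, right 1 to d2, down 2 to d4 — 8 moves in all.
Check: order respected (1 at step 1, 2 at step 4); 8 moves as required.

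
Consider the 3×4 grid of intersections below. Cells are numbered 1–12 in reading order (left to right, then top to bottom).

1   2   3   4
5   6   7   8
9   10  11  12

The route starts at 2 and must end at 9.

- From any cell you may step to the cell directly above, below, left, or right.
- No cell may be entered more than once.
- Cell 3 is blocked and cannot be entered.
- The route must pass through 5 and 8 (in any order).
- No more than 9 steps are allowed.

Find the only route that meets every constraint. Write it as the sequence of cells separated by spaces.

The 9-move cap with required stops at 5, 8 leaves no slack for detours.
Route from 2: left 1 to 1, down 1 to 5, right 3 to 8, down 1 to 12, left 3 to 9 — 9 moves in all.
Check: all required cells visited; 9 ≤ 9 moves.

2 1 5 6 7 8 12 11 10 9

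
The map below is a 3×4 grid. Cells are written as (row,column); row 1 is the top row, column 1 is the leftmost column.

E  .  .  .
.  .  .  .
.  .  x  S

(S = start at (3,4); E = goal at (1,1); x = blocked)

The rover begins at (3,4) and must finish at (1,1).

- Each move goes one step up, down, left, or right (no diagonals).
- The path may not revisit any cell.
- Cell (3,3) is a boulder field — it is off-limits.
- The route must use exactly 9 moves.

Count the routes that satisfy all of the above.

Need simple routes of exactly 9 moves from (3,4) to (1,1) (Manhattan distance 5, so 2 moves are spent on a detour and 2 undoing it).
Enumerating: (3,4) (2,4) (1,4) (1,3) (2,3) (2,2) (3,2) (3,1) (2,1) (1,1) | (3,4) (2,4) (1,4) (1,3) (1,2) (2,2) (3,2) (3,1) (2,1) (1,1) | (3,4) (2,4) (2,3) (1,3) (1,2) (2,2) (3,2) (3,1) (2,1) (1,1).
That gives 3 routes.

3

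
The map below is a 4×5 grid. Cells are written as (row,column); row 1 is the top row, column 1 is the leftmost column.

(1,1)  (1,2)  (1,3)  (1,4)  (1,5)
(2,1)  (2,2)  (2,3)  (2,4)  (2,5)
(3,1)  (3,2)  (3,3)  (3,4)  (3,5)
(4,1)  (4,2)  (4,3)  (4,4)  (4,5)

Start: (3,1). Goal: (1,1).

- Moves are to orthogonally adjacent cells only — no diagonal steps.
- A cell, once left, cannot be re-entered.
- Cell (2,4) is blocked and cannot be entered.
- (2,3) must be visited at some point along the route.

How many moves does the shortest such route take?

6

Any route passes through (2,3) somewhere between (3,1) and (1,1). Summing Manhattan distances along the two legs ((3,1) → (2,3) → (1,1)) gives a lower bound of 3 + 3 = 6 moves.
A route of 6 moves achieves this: (3,1) → (2,1) → (2,2) → (2,3) → (1,3) → (1,2) → (1,1).
Since 6 matches the lower bound, it is optimal.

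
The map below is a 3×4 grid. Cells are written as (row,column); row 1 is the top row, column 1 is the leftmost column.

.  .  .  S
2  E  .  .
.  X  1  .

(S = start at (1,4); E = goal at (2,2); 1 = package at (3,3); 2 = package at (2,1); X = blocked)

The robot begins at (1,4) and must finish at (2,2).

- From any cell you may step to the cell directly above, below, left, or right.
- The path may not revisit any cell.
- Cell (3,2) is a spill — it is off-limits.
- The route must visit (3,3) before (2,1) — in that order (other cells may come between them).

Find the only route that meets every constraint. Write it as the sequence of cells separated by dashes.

The waypoints must appear in the order (3,3), (2,1), with no cell reused.
Route from (1,4): 2× down (reaching (3,4)), left to (3,3), 2× up (reaching (1,3)), 2× left (reaching (1,1)), down to (2,1), right to (2,2) — 9 moves in all.
Check: order respected (1 at step 3, 2 at step 8).

(1,4) - (2,4) - (3,4) - (3,3) - (2,3) - (1,3) - (1,2) - (1,1) - (2,1) - (2,2)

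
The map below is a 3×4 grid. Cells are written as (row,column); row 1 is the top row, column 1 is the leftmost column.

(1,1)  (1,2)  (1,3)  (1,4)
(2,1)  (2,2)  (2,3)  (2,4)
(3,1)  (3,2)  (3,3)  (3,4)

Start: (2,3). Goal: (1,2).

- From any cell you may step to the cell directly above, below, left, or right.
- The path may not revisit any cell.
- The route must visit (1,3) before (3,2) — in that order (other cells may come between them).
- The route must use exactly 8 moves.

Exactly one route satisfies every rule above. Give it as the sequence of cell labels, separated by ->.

The waypoints must appear in the order (1,3), (3,2), with no cell reused.
Route from (2,3): up 1 to (1,3), right 1 to (1,4), down 2 to (3,4), left 2 to (3,2), up 2 to (1,2) — 8 moves in all.
Check: order respected ((1,3) at step 1, (3,2) at step 6); 8 moves as required.

(2,3) -> (1,3) -> (1,4) -> (2,4) -> (3,4) -> (3,3) -> (3,2) -> (2,2) -> (1,2)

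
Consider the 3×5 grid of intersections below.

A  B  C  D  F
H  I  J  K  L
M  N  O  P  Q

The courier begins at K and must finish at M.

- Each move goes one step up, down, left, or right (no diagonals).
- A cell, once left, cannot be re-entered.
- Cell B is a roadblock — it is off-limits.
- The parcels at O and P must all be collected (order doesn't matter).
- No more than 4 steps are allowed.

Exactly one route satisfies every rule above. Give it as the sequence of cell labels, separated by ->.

The budget equals the shortest possible length, so every move has to be on a shortest route through the required cells.
Route from K: down to P, 3× left (reaching M) — 4 moves in all.
Check: all required cells visited; 4 ≤ 4 moves.

K -> P -> O -> N -> M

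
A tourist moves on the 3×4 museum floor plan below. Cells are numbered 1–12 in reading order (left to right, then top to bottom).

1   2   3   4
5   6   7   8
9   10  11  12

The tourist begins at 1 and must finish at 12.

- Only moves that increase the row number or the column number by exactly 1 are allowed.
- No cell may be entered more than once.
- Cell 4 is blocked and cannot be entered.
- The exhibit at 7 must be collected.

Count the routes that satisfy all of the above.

6

A right/down-only route from 1 to 12 makes exactly 2 down-moves and 3 right-moves in some order.
With no other constraints that would be C(5,2) = 10 routes.
Split at 7 and multiply the segment counts (each segment already excludes blocked cells): 1→7: 3; 7→12: 2; product = 6.
That gives 6 routes.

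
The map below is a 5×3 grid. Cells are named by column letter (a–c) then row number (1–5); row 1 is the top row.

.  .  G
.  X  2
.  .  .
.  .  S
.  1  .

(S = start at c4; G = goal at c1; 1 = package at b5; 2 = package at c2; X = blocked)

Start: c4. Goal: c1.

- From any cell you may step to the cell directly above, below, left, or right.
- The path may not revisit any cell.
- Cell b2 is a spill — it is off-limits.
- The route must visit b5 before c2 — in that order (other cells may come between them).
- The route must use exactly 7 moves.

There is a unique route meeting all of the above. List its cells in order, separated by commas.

The waypoints must appear in the order b5, c2, with no cell reused.
Route from c4: down to c5, left to b5, 2× up (reaching b3), right to c3, 2× up (reaching c1) — 7 moves in all.
Check: order respected (1 at step 2, 2 at step 6); 7 moves as required.

c4, c5, b5, b4, b3, c3, c2, c1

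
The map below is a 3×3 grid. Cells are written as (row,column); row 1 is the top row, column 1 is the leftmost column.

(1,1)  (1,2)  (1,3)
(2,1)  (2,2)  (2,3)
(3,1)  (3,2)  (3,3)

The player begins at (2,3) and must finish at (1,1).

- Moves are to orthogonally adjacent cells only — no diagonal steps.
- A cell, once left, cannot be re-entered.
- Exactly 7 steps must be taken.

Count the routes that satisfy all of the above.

2

Need simple routes of exactly 7 moves from (2,3) to (1,1) (Manhattan distance 3, so 2 moves are spent on a detour and 2 undoing it).
Enumerating: (2,3) (1,3) (1,2) (2,2) (3,2) (3,1) (2,1) (1,1) | (2,3) (3,3) (3,2) (3,1) (2,1) (2,2) (1,2) (1,1).
That gives 2 routes.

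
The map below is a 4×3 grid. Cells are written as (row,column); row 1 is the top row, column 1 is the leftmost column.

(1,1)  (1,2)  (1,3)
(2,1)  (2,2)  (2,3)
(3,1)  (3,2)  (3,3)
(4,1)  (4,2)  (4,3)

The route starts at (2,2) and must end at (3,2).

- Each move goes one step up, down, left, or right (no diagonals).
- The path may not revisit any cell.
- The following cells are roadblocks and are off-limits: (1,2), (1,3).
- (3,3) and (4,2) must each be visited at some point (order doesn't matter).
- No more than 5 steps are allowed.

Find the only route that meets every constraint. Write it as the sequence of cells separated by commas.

The 5-move cap with required stops at (3,3), (4,2) leaves no slack for detours.
Route from (2,2): right to (2,3), 2× down (reaching (4,3)), left to (4,2), up to (3,2) — 5 moves in all.
Check: all required cells visited; 5 ≤ 5 moves.

(2,2), (2,3), (3,3), (4,3), (4,2), (3,2)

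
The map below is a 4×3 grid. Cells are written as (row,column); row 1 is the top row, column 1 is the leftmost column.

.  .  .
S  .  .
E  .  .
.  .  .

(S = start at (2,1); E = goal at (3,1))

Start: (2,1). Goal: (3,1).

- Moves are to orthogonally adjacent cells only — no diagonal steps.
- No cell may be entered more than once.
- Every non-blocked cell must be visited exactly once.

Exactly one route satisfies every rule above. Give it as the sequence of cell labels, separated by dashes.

(2,1) - (1,1) - (1,2) - (1,3) - (2,3) - (2,2) - (3,2) - (3,3) - (4,3) - (4,2) - (4,1) - (3,1)

Need to visit all 12 open cells exactly once, starting at (2,1) and ending at (3,1).
Cell (1,1) has only two open neighbours ((2,1) and (1,2)), so the path must pass straight through it: one of those is the cell it's entered from and the other is where it exits.
Route from (2,1): up 1 to (1,1), right 2 to (1,3), down 1 to (2,3), left 1 to (2,2), down 1 to (3,2), right 1 to (3,3), down 1 to (4,3), left 2 to (4,1), up 1 to (3,1) — 11 moves in all.
Check: all 12 open cells covered.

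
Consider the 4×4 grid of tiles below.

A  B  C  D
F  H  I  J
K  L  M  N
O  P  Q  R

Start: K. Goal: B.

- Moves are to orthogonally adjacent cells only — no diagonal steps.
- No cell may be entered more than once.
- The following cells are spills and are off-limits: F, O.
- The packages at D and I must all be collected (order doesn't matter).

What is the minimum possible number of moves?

Any route passes through D and I in some order between K and B. Summing Manhattan distances along each leg and taking the cheapest ordering (K → I → D → B) gives a lower bound of 3 + 2 + 2 = 7 moves.
A route of 7 moves achieves this: K → L → H → I → J → D → C → B.
Since 7 matches the lower bound, it is optimal.

7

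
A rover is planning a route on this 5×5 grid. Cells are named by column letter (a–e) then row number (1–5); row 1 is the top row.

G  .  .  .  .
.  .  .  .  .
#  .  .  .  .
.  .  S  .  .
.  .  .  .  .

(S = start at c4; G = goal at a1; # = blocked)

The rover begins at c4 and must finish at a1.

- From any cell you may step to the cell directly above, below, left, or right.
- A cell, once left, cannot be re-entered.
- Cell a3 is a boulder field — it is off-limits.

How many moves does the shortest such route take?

The Manhattan distance from c4 to a1 is |4−1| + |3−1| = 5, so at least 5 moves are needed.
A route of 5 moves achieves this: c4 → c3 → c2 → c1 → b1 → a1.
Since 5 matches the lower bound, it is optimal.

5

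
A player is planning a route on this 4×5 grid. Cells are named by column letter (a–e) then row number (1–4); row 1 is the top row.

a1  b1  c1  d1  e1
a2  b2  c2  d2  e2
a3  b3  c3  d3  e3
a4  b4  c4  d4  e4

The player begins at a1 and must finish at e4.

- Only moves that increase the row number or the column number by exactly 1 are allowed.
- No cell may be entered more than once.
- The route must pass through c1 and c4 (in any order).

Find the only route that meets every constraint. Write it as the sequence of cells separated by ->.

Moves only go right or down, so the column and row indices never decrease.
Route from a1: right 2 to c1, down 3 to c4, right 2 to e4 — 7 moves in all.
Check: all required cells visited.

a1 -> b1 -> c1 -> c2 -> c3 -> c4 -> d4 -> e4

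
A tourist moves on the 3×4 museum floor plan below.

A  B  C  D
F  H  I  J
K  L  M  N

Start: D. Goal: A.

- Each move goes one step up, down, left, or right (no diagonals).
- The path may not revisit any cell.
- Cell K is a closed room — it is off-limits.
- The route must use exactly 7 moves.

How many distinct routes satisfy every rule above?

Need simple routes of exactly 7 moves from D to A (Manhattan distance 3, so 2 moves are spent on a detour and 2 undoing it).
Branch systematically from the start, pruning whenever the remaining move budget drops below the Manhattan distance to A or differs from it in parity. Grouping the completions by first move — via J: 8; via C: 2 — and summing: 8 + 2 = 10.
That gives 10 routes.

10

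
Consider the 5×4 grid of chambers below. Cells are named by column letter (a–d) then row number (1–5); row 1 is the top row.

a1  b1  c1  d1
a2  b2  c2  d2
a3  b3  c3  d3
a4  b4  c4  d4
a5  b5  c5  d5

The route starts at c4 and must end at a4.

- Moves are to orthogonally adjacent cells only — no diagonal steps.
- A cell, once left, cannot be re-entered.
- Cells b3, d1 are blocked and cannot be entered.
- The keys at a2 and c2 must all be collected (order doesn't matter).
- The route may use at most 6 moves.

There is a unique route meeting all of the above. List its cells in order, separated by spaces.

c4 c3 c2 b2 a2 a3 a4

The 6-move cap with required stops at a2, c2 leaves no slack for detours.
Route from c4: 2× up (reaching c2), 2× left (reaching a2), 2× down (reaching a4) — 6 moves in all.
Check: all required cells visited; 6 ≤ 6 moves.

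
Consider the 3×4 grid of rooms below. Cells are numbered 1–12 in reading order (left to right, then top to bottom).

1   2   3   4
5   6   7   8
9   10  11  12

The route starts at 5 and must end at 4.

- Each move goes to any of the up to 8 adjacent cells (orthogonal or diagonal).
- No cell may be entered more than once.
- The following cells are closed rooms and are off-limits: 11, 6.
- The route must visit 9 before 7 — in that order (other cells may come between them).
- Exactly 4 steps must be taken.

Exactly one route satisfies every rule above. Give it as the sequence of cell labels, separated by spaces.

The waypoints must appear in the order 9, 7, with no cell reused.
Route from 5: down to 9, right to 10, 2× up-right (reaching 4) — 4 moves in all.
Check: order respected (9 at step 1, 7 at step 3); 4 moves as required.

5 9 10 7 4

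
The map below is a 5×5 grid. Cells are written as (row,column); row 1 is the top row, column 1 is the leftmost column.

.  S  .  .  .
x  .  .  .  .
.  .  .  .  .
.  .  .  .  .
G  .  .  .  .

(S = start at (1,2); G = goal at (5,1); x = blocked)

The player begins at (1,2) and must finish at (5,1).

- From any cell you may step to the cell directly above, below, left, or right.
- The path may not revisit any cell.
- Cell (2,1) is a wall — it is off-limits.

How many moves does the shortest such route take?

5

The Manhattan distance from (1,2) to (5,1) is |1−5| + |2−1| = 5, so at least 5 moves are needed.
A route of 5 moves achieves this: (1,2) → (2,2) → (3,2) → (4,2) → (5,2) → (5,1).
Since 5 matches the lower bound, it is optimal.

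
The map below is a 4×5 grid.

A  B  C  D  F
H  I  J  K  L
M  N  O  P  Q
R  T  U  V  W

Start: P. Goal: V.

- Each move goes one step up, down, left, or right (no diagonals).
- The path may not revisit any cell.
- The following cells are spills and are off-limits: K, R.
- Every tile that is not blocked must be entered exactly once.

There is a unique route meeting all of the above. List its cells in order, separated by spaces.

Need to visit all 18 open cells exactly once, starting at P and ending at V.
Cell W has only two open neighbours (Q and V), so the path must pass straight through it: one of those is the cell it's entered from and the other is where it exits.
Route from P: left 1 to O, down 1 to U, left 1 to T, up 1 to N, left 1 to M, up 2 to A, right 1 to B, down 1 to I, right 1 to J, up 1 to C, right 2 to F, down 3 to W, left 1 to V — 17 moves in all.
Check: all 18 open cells covered.

P O U T N M H A B I J C D F L Q W V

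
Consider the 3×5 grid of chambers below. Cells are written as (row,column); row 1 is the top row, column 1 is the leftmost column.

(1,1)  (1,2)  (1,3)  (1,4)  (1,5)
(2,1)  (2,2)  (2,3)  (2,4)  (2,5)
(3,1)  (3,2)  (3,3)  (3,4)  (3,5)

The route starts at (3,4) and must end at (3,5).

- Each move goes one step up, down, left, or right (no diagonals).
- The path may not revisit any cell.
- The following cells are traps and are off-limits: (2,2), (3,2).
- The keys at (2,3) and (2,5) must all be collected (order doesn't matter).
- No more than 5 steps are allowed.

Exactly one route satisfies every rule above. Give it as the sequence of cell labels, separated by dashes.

The budget equals the shortest possible length, so every move has to be on a shortest route through the required cells.
Route from (3,4): left 1 to (3,3), up 1 to (2,3), right 2 to (2,5), down 1 to (3,5) — 5 moves in all.
Check: all required cells visited; 5 ≤ 5 moves.

(3,4) - (3,3) - (2,3) - (2,4) - (2,5) - (3,5)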